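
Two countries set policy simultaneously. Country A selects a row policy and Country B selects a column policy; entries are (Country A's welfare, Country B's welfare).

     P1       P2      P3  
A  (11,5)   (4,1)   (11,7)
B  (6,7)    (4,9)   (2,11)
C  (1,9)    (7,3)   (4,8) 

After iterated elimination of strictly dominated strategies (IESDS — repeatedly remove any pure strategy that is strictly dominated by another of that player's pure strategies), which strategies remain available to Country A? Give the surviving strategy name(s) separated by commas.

For Country B, P3 strictly dominates P2 on the remaining rows (A: 7>1, B: 11>9, C: 8>3); eliminate P2.
Row B is eliminated: A beats it against every remaining column (P1: 11>6, P3: 11>2).
For Country A, A strictly dominates C on the remaining columns (P1: 11>1, P3: 11>4); eliminate C.
Column P1 is eliminated: P3 beats it against every remaining row (A: 7>5).
Among the remaining strategies, none is strictly dominated by another pure strategy of the same player, so the elimination stops.
Surviving strategies — Country A: {A}; Country B: {P3}.

A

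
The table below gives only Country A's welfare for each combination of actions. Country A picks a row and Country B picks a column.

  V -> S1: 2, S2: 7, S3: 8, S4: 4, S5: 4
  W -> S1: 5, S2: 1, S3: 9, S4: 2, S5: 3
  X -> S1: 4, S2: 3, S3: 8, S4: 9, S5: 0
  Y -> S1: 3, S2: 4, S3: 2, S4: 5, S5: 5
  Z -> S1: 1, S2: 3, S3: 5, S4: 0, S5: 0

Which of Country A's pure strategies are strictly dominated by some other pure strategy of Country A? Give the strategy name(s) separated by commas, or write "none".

V: no other strategy beats it everywhere (W at S2 (7>1); X at S2 (7>3); Y at S2 (7>4); Z at S1 (2>1)).
W is not dominated — it holds its own against V at S1 (5>2); X at S1 (5>4); Y at S1 (5>3); Z at S1 (5>1).
X is not dominated — it holds its own against V at S1 (4>2); W at S2 (3>1); Y at S1 (4>3); Z at S1 (4>1).
Nothing dominates Y: V at S1 (3>2); W at S2 (4>1); X at S2 (4>3); Z at S1 (3>1).
Z is strictly dominated by V (S1: 2>1, S2: 7>3, S3: 8>5, S4: 4>0, S5: 4>0).

Z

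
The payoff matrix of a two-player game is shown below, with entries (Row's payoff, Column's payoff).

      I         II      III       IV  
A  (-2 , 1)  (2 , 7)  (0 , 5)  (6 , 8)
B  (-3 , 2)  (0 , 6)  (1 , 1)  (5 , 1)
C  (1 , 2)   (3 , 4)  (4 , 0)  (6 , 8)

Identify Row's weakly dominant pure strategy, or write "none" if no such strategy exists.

C vs A: I: 1>-2, II: 3>2, III: 4>0, IV: 6=6.
C vs B: I: 1>-3, II: 3>0, III: 4>1, IV: 6>5.
C is at least as good as every other strategy against every opponent action, so it is weakly dominant.

C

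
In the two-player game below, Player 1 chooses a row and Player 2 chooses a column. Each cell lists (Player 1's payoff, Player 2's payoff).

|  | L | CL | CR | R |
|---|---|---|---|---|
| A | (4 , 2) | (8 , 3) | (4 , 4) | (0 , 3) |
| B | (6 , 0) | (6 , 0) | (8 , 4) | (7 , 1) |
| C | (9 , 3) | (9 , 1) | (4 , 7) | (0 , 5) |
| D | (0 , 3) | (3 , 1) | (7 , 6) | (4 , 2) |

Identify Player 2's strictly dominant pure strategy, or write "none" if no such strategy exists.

CR vs L: A: 4>2, B: 4>0, C: 7>3, D: 6>3.
CR vs CL: A: 4>3, B: 4>0, C: 7>1, D: 6>1.
CR vs R: A: 4>3, B: 4>1, C: 7>5, D: 6>2.
CR strictly beats every other strategy against every opponent action, so it is strictly dominant.

CR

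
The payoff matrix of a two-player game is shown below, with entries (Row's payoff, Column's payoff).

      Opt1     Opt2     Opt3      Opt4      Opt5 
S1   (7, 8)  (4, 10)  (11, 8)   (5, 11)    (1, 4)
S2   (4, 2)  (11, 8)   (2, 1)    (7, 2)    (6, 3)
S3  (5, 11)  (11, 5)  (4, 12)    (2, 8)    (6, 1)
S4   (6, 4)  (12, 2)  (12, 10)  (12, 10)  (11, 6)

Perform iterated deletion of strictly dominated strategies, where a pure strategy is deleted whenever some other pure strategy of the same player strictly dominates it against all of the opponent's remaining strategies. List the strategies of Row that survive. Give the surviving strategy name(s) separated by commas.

Row S2 is eliminated: S4 beats it against every remaining column (Opt1: 6>4, Opt2: 12>11, Opt3: 12>2, Opt4: 12>7, Opt5: 11>6).
Row S3 is eliminated: S4 beats it against every remaining column (Opt1: 6>5, Opt2: 12>11, Opt3: 12>4, Opt4: 12>2, Opt5: 11>6).
Column's strategy Opt1 is strictly dominated by Opt4 (S1: 11>8, S4: 10>4) and is removed.
Row's strategy S1 is strictly dominated by S4 (Opt2: 12>4, Opt3: 12>11, Opt4: 12>5, Opt5: 11>1) and is removed.
For Column, Opt3 strictly dominates Opt2 on the remaining rows (S4: 10>2); eliminate Opt2.
For Column, Opt3 strictly dominates Opt5 on the remaining rows (S4: 10>6); eliminate Opt5.
Among the remaining strategies, none is strictly dominated by another pure strategy of the same player, so the elimination stops.
Surviving strategies — Row: {S4}; Column: {Opt3, Opt4}.

S4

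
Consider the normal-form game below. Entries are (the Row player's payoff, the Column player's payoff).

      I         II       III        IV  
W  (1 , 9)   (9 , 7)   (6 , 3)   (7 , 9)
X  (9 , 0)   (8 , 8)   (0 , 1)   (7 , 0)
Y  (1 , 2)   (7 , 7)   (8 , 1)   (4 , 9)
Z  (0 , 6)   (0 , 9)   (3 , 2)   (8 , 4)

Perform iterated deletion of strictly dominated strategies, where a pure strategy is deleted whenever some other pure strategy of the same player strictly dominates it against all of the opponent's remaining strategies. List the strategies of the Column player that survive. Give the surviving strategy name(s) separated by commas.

The Column player's strategy III is strictly dominated by II (W: 7>3, X: 8>1, Y: 7>1, Z: 9>2) and is removed.
Row Y is eliminated: X beats it against every remaining column (I: 9>1, II: 8>7, IV: 7>4).
Among the remaining strategies, none is strictly dominated by another pure strategy of the same player, so the elimination stops.
Surviving strategies — the Row player: {W, X, Z}; the Column player: {I, II, IV}.

I, II, IV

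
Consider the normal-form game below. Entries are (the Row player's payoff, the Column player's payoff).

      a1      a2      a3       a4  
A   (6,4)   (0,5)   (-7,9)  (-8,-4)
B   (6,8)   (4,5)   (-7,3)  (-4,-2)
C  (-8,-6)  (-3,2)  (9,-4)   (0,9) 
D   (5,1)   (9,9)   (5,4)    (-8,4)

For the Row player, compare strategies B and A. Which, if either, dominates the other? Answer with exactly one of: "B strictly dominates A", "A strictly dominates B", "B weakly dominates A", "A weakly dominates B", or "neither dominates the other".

Compare B to A across each choice by the Column player: a1: 6=6, a2: 4>0, a3: -7=-7, a4: -4>-8.
B is at least as good everywhere and strictly better somewhere (tied only at a1, a3), so B weakly but not strictly dominates A.

B weakly dominates A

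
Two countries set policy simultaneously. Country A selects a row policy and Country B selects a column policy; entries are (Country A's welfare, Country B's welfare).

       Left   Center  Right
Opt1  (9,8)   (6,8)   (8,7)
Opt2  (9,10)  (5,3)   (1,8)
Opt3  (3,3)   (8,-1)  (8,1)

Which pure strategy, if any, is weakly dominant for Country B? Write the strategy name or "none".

Left vs Center: Opt1: 8=8, Opt2: 10>3, Opt3: 3>-1.
Left vs Right: Opt1: 8>7, Opt2: 10>8, Opt3: 3>1.
Left is at least as good as every other strategy against every opponent action, so it is weakly dominant.

Left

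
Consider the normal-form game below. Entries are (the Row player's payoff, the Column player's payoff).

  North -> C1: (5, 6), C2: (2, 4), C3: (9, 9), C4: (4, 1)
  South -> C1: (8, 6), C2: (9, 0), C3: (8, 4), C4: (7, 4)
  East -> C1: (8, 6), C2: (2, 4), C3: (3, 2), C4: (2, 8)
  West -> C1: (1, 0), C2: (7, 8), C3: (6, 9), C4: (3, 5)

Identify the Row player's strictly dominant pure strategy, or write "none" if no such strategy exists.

North fails to dominate South at C1 (5<8).
South fails to dominate North at C3 (8<9).
East fails to dominate North at C2 (2=2).
West fails to dominate North at C1 (1<5).
No single strategy dominates all the others.

none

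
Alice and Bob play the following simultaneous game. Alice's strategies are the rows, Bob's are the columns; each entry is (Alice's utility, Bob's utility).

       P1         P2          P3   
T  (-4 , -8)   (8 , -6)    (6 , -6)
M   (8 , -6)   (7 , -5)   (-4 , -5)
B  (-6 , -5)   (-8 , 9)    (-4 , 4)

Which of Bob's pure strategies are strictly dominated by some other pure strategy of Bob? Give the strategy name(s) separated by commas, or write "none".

P2 strictly dominates P1 — T: -6>-8, M: -5>-6, B: 9>-5.
P2 is not dominated — it holds its own against P1 at T (-6>-8); P3 at T (-6=-6).
Nothing dominates P3: P1 at T (-6>-8); P2 at T (-6=-6).

P1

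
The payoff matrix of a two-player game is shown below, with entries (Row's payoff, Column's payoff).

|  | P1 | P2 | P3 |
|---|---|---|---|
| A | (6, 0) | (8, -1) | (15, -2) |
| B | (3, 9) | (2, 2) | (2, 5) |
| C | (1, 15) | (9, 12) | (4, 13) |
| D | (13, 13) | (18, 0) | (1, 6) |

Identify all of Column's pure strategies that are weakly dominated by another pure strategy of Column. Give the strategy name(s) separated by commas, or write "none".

P2, P3

P1: no other strategy beats it everywhere (P2 at A (0>-1); P3 at A (0>-2)).
P2 is weakly dominated by P1 (A: 0>-1, B: 9>2, C: 15>12, D: 13>0).
P3: dominated, since P1 does at least as well everywhere (A: 0>-2, B: 9>5, C: 15>13, D: 13>6).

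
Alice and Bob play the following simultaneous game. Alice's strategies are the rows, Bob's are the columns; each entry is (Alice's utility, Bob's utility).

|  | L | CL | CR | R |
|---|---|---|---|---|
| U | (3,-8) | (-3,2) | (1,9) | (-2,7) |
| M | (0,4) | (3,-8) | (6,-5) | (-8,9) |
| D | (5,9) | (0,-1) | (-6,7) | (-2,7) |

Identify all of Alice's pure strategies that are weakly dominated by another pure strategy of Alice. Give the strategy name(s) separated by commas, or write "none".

U: no other strategy beats it everywhere (M at L (3>0); D at CR (1>-6)).
M is not dominated — it holds its own against U at CL (3>-3); D at CL (3>0).
D is not dominated — it holds its own against U at L (5>3); M at L (5>0).

none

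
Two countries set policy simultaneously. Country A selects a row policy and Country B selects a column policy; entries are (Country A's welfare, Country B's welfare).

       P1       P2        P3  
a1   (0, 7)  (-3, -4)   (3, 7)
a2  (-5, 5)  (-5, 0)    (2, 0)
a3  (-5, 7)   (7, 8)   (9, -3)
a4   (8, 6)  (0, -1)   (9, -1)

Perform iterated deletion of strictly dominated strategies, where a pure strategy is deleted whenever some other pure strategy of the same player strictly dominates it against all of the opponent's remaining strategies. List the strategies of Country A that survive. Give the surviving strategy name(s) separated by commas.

Row a1 is eliminated: a4 beats it against every remaining column (P1: 8>0, P2: 0>-3, P3: 9>3).
Row a2 is eliminated: a4 beats it against every remaining column (P1: 8>-5, P2: 0>-5, P3: 9>2).
Country B's strategy P3 is strictly dominated by P1 (a3: 7>-3, a4: 6>-1) and is removed.
Among the remaining strategies, none is strictly dominated by another pure strategy of the same player, so the elimination stops.
Surviving strategies — Country A: {a3, a4}; Country B: {P1, P2}.

a3, a4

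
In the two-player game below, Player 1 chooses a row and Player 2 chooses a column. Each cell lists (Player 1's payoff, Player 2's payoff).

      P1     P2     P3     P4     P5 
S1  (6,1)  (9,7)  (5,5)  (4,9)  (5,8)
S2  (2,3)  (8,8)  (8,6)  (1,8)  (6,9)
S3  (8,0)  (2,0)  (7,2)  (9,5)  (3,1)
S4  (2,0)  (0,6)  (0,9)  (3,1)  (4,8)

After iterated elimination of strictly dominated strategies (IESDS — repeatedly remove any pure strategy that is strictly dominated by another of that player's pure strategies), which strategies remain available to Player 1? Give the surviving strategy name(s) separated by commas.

S1, S2, S3

Row S4 is eliminated: S1 beats it against every remaining column (P1: 6>2, P2: 9>0, P3: 5>0, P4: 4>3, P5: 5>4).
Column P1 is eliminated: P3 beats it against every remaining row (S1: 5>1, S2: 6>3, S3: 2>0).
For Player 2, P5 strictly dominates P2 on the remaining rows (S1: 8>7, S2: 9>8, S3: 1>0); eliminate P2.
For Player 2, P4 strictly dominates P3 on the remaining rows (S1: 9>5, S2: 8>6, S3: 5>2); eliminate P3.
Among the remaining strategies, none is strictly dominated by another pure strategy of the same player, so the elimination stops.
Surviving strategies — Player 1: {S1, S2, S3}; Player 2: {P4, P5}.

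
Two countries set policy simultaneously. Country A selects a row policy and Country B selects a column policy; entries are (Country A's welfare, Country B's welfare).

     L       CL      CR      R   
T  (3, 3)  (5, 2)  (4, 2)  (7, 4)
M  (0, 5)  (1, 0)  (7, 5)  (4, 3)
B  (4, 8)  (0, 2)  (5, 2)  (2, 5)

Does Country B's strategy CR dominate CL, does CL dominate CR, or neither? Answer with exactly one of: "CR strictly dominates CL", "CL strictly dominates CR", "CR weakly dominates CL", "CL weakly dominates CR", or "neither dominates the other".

Compare CR to CL across every action of Country A: T: 2=2, M: 5>0, B: 2=2.
CR is at least as good everywhere and strictly better somewhere (tied only at T, B), so CR weakly but not strictly dominates CL.

CR weakly dominates CL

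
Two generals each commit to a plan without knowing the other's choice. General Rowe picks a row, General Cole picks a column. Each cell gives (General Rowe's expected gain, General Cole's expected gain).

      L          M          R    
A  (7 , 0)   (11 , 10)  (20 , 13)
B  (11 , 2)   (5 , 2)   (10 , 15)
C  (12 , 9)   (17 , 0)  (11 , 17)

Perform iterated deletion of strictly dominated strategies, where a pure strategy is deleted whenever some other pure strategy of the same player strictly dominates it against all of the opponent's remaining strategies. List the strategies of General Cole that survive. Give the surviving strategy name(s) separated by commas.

For General Rowe, C strictly dominates B on the remaining columns (L: 12>11, M: 17>5, R: 11>10); eliminate B.
For General Cole, R strictly dominates L on the remaining rows (A: 13>0, C: 17>9); eliminate L.
General Cole's strategy M is strictly dominated by R (A: 13>10, C: 17>0) and is removed.
General Rowe's strategy C is strictly dominated by A (R: 20>11) and is removed.
Among the remaining strategies, none is strictly dominated by another pure strategy of the same player, so the elimination stops.
Surviving strategies — General Rowe: {A}; General Cole: {R}.

R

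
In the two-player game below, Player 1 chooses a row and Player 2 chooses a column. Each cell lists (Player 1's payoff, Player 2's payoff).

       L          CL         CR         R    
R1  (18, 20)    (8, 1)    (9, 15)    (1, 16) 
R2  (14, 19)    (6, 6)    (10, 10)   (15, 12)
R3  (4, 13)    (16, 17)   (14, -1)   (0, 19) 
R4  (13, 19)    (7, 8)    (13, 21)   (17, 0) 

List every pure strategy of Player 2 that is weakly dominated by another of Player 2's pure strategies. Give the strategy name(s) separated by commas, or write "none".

L: no other strategy beats it everywhere (CL at R1 (20>1); CR at R1 (20>15); R at R1 (20>16)).
CL is not dominated — it holds its own against L at R3 (17>13); CR at R3 (17>-1); R at R4 (8>0).
CR is not dominated — it holds its own against L at R4 (21>19); CL at R1 (15>1); R at R4 (21>0).
R is not dominated — it holds its own against L at R3 (19>13); CL at R1 (16>1); CR at R1 (16>15).

none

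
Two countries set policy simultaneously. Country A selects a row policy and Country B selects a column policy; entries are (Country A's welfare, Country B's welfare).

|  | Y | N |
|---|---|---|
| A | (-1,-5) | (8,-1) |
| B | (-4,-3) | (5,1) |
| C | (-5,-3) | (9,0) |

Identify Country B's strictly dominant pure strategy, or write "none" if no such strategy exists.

N

N vs Y: A: -1>-5, B: 1>-3, C: 0>-3.
N strictly beats every other strategy against every opponent action, so it is strictly dominant.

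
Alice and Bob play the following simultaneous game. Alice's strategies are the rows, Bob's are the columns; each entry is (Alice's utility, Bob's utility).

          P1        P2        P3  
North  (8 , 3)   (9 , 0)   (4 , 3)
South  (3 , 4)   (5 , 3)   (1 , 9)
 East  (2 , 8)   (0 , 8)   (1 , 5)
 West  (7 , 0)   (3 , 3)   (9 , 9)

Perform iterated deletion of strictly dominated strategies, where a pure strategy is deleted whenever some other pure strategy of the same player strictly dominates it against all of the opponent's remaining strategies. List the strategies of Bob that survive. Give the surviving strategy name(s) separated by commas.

P1, P3

Row South is eliminated: North beats it against every remaining column (P1: 8>3, P2: 9>5, P3: 4>1).
For Alice, North strictly dominates East on the remaining columns (P1: 8>2, P2: 9>0, P3: 4>1); eliminate East.
For Bob, P3 strictly dominates P2 on the remaining rows (North: 3>0, West: 9>3); eliminate P2.
Among the remaining strategies, none is strictly dominated by another pure strategy of the same player, so the elimination stops.
Surviving strategies — Alice: {North, West}; Bob: {P1, P3}.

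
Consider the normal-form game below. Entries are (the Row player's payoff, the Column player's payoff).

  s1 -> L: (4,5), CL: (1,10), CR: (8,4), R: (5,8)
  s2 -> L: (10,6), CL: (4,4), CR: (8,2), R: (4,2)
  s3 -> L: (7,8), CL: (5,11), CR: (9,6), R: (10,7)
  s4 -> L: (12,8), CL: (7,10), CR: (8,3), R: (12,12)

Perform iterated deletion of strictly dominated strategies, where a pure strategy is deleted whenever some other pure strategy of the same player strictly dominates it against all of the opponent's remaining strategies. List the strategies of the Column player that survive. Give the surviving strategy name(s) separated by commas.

R

For the Row player, s3 strictly dominates s1 on the remaining columns (L: 7>4, CL: 5>1, CR: 9>8, R: 10>5); eliminate s1.
The Column player's strategy CR is strictly dominated by L (s2: 6>2, s3: 8>6, s4: 8>3) and is removed.
The Row player's strategy s2 is strictly dominated by s4 (L: 12>10, CL: 7>4, R: 12>4) and is removed.
For the Row player, s4 strictly dominates s3 on the remaining columns (L: 12>7, CL: 7>5, R: 12>10); eliminate s3.
For the Column player, CL strictly dominates L on the remaining rows (s4: 10>8); eliminate L.
Column CL is eliminated: R beats it against every remaining row (s4: 12>10).
Among the remaining strategies, none is strictly dominated by another pure strategy of the same player, so the elimination stops.
Surviving strategies — the Row player: {s4}; the Column player: {R}.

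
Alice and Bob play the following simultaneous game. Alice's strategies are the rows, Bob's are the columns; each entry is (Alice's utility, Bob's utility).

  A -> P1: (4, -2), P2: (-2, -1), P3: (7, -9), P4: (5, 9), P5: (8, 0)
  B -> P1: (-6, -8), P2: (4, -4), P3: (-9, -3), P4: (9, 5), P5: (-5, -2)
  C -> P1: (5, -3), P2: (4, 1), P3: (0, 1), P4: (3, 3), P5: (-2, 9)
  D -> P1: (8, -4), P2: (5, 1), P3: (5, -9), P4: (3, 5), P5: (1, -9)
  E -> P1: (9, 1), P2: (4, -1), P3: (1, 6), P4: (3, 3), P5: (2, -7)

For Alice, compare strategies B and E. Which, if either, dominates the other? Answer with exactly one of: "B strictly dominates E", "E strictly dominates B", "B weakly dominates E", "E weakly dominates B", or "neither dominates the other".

B's payoffs vs E's, by Bob's action — P1: -6<9, P2: 4=4, P3: -9<1, P4: 9>3, P5: -5<2.
B does better at P4 but worse at P1, P3, P5; neither strategy dominates the other.

neither dominates the other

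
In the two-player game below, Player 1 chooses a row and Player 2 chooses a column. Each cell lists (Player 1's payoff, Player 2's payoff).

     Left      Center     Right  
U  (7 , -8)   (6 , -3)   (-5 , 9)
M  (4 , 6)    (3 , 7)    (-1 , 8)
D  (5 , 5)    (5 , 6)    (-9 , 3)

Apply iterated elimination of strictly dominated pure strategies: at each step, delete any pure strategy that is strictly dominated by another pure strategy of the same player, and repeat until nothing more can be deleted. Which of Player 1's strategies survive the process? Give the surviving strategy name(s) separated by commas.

Player 1's strategy D is strictly dominated by U (Left: 7>5, Center: 6>5, Right: -5>-9) and is removed.
Player 2's strategy Left is strictly dominated by Center (U: -3>-8, M: 7>6) and is removed.
For Player 2, Right strictly dominates Center on the remaining rows (U: 9>-3, M: 8>7); eliminate Center.
Player 1's strategy U is strictly dominated by M (Right: -1>-5) and is removed.
Among the remaining strategies, none is strictly dominated by another pure strategy of the same player, so the elimination stops.
Surviving strategies — Player 1: {M}; Player 2: {Right}.

M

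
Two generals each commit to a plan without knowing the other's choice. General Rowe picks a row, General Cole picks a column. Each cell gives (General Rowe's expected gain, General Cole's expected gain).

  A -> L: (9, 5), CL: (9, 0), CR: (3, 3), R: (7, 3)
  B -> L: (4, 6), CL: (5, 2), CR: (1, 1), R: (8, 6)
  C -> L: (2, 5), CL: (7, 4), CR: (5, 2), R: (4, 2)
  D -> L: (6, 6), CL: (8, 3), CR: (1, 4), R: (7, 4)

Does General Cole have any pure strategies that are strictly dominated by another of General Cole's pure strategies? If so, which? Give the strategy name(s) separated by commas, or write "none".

CL, CR

Nothing dominates L: CL at A (5>0); CR at A (5>3); R at A (5>3).
L strictly dominates CL — A: 5>0, B: 6>2, C: 5>4, D: 6>3.
L strictly dominates CR — A: 5>3, B: 6>1, C: 5>2, D: 6>4.
R: no other strategy beats it everywhere (L at B (6=6); CL at A (3>0); CR at A (3=3)).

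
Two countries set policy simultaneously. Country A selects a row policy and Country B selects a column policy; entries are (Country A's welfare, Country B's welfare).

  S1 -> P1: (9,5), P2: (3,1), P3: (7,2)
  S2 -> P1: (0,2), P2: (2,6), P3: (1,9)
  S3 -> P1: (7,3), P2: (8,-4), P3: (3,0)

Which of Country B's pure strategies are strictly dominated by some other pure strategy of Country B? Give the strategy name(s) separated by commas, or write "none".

P1 is not dominated — it holds its own against P2 at S1 (5>1); P3 at S1 (5>2).
P2: dominated, since P3 does at least as well everywhere (S1: 2>1, S2: 9>6, S3: 0>-4).
P3 is not dominated — it holds its own against P1 at S2 (9>2); P2 at S1 (2>1).

P2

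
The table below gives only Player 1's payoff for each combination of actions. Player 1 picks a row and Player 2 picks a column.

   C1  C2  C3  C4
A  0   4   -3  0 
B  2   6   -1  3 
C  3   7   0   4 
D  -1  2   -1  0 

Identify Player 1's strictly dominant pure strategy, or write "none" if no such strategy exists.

C vs A: C1: 3>0, C2: 7>4, C3: 0>-3, C4: 4>0.
C vs B: C1: 3>2, C2: 7>6, C3: 0>-1, C4: 4>3.
C vs D: C1: 3>-1, C2: 7>2, C3: 0>-1, C4: 4>0.
C strictly beats every other strategy against every opponent action, so it is strictly dominant.

C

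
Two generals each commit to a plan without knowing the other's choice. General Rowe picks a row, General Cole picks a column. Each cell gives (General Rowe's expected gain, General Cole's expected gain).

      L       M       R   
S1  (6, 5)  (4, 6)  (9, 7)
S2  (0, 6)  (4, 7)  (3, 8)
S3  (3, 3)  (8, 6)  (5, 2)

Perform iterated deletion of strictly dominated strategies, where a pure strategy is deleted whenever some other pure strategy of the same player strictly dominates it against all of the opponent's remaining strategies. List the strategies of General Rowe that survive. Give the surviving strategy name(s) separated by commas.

For General Rowe, S3 strictly dominates S2 on the remaining columns (L: 3>0, M: 8>4, R: 5>3); eliminate S2.
For General Cole, M strictly dominates L on the remaining rows (S1: 6>5, S3: 6>3); eliminate L.
Among the remaining strategies, none is strictly dominated by another pure strategy of the same player, so the elimination stops.
Surviving strategies — General Rowe: {S1, S3}; General Cole: {M, R}.

S1, S3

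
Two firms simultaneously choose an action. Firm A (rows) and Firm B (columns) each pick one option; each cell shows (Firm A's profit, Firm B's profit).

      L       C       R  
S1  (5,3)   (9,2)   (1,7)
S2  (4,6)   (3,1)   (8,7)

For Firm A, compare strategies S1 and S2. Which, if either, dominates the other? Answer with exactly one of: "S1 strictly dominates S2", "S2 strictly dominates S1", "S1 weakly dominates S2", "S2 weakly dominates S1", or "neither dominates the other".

neither dominates the other

Compare S1 to S2 across each choice by Firm B: L: 5>4, C: 9>3, R: 1<8.
S1 does better at L, C but worse at R; neither strategy dominates the other.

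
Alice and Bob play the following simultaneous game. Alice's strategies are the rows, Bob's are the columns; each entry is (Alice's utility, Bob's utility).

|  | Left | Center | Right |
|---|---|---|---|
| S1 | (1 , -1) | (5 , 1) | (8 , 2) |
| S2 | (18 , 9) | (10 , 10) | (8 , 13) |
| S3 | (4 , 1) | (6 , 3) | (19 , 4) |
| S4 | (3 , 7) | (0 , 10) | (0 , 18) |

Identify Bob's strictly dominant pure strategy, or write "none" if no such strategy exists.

Right

Right vs Left: S1: 2>-1, S2: 13>9, S3: 4>1, S4: 18>7.
Right vs Center: S1: 2>1, S2: 13>10, S3: 4>3, S4: 18>10.
Right strictly beats every other strategy against every opponent action, so it is strictly dominant.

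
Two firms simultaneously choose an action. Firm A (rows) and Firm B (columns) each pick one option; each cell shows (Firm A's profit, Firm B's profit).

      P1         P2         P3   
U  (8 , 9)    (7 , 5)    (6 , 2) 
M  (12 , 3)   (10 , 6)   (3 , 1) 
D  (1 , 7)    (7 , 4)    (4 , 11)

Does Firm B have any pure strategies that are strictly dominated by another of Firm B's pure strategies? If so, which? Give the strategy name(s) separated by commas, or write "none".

P1: no other strategy beats it everywhere (P2 at U (9>5); P3 at U (9>2)).
P2: no other strategy beats it everywhere (P1 at M (6>3); P3 at U (5>2)).
Nothing dominates P3: P1 at D (11>7); P2 at D (11>4).

none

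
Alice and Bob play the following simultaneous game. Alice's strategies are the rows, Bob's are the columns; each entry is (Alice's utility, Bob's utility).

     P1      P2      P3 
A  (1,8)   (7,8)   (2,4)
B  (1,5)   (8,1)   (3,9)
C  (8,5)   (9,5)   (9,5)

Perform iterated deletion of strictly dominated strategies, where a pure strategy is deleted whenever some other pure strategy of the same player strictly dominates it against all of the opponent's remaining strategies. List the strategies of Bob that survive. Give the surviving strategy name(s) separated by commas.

P1, P2, P3

Alice's strategy A is strictly dominated by C (P1: 8>1, P2: 9>7, P3: 9>2) and is removed.
For Alice, C strictly dominates B on the remaining columns (P1: 8>1, P2: 9>8, P3: 9>3); eliminate B.
Among the remaining strategies, none is strictly dominated by another pure strategy of the same player, so the elimination stops.
Surviving strategies — Alice: {C}; Bob: {P1, P2, P3}.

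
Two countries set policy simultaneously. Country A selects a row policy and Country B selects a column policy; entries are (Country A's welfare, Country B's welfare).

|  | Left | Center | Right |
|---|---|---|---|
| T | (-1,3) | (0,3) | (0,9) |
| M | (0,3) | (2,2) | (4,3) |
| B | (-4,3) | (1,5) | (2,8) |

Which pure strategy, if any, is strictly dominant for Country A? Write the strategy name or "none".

M vs T: Left: 0>-1, Center: 2>0, Right: 4>0.
M vs B: Left: 0>-4, Center: 2>1, Right: 4>2.
M strictly beats every other strategy against every opponent action, so it is strictly dominant.

M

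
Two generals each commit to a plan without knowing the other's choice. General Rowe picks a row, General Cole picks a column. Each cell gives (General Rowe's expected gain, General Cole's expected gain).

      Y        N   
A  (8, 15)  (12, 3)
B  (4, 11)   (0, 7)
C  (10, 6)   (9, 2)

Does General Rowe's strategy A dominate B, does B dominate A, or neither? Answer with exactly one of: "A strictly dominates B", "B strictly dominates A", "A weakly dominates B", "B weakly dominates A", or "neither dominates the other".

A's payoffs vs B's, by General Cole's action — Y: 8>4, N: 12>0.
A gives a strictly higher payoff against each opponent action, so A strictly dominates B.

A strictly dominates B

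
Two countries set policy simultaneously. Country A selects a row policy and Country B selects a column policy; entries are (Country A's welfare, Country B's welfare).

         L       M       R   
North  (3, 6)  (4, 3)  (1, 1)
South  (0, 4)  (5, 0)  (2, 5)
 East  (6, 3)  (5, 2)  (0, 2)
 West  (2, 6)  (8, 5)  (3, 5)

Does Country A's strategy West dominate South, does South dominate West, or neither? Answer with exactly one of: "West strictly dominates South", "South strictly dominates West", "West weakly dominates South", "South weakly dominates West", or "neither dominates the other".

West's payoffs vs South's, by Country B's action — L: 2>0, M: 8>5, R: 3>2.
West gives a strictly higher payoff against every action of Country B, so West strictly dominates South.

West strictly dominates South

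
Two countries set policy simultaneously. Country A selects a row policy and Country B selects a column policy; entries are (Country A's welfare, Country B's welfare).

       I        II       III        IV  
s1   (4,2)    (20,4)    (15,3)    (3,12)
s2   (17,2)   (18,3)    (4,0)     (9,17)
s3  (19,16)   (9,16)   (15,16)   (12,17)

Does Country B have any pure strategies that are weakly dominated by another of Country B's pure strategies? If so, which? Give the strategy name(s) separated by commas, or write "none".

I, II, III

II weakly dominates I — s1: 4>2, s2: 3>2, s3: 16=16.
IV weakly dominates II — s1: 12>4, s2: 17>3, s3: 17>16.
III is weakly dominated by II (s1: 4>3, s2: 3>0, s3: 16=16).
IV: no other strategy beats it everywhere (I at s1 (12>2); II at s1 (12>4); III at s1 (12>3)).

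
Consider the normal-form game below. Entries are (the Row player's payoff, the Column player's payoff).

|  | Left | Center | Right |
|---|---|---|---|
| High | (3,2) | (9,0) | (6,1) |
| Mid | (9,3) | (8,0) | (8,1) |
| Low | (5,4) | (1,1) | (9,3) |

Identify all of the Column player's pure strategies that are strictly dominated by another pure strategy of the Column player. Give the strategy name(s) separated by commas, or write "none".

Left: no other strategy beats it everywhere (Center at High (2>0); Right at High (2>1)).
Left strictly dominates Center — High: 2>0, Mid: 3>0, Low: 4>1.
Right: dominated, since Left does at least as well everywhere (High: 2>1, Mid: 3>1, Low: 4>3).

Center, Right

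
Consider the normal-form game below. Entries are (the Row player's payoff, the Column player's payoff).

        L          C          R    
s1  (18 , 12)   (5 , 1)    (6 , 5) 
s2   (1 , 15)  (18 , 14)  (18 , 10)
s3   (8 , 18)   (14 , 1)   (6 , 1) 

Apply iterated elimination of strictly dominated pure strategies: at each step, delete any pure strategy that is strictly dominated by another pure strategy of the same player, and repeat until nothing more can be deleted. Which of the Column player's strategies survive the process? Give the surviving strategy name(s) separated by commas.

L

Column C is eliminated: L beats it against every remaining row (s1: 12>1, s2: 15>14, s3: 18>1).
For the Column player, L strictly dominates R on the remaining rows (s1: 12>5, s2: 15>10, s3: 18>1); eliminate R.
For the Row player, s1 strictly dominates s2 on the remaining columns (L: 18>1); eliminate s2.
Row s3 is eliminated: s1 beats it against every remaining column (L: 18>8).
Among the remaining strategies, none is strictly dominated by another pure strategy of the same player, so the elimination stops.
Surviving strategies — the Row player: {s1}; the Column player: {L}.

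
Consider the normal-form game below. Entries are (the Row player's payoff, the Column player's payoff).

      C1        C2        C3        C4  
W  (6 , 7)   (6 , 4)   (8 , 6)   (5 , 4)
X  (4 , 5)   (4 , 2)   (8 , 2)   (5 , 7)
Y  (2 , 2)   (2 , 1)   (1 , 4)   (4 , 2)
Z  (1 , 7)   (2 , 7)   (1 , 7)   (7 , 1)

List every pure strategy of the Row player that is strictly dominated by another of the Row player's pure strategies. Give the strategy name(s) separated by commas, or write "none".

Y

Nothing dominates W: X at C1 (6>4); Y at C1 (6>2); Z at C1 (6>1).
Nothing dominates X: W at C3 (8=8); Y at C1 (4>2); Z at C1 (4>1).
W strictly dominates Y — C1: 6>2, C2: 6>2, C3: 8>1, C4: 5>4.
Z: no other strategy beats it everywhere (W at C4 (7>5); X at C4 (7>5); Y at C2 (2=2)).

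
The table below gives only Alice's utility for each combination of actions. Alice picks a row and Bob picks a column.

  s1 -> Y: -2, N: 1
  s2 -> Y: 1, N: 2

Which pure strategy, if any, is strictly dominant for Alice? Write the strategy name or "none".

s2

s2 vs s1: Y: 1>-2, N: 2>1.
s2 strictly beats every other strategy against every opponent action, so it is strictly dominant.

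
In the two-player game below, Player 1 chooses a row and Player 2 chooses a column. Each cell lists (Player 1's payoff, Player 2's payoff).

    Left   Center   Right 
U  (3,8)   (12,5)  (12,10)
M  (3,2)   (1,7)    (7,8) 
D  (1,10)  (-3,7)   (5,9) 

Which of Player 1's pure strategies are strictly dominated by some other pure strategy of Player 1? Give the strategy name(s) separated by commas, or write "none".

D

U is not dominated — it holds its own against M at Left (3=3); D at Left (3>1).
M is not dominated — it holds its own against U at Left (3=3); D at Left (3>1).
D: dominated, since U does at least as well everywhere (Left: 3>1, Center: 12>-3, Right: 12>5).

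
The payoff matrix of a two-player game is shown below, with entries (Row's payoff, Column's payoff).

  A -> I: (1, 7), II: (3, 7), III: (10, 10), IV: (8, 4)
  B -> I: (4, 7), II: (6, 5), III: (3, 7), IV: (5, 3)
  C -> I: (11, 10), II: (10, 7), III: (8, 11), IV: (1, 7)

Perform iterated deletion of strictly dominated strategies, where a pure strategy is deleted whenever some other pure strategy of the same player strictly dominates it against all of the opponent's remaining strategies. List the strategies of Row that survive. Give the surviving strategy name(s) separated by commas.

Column's strategy II is strictly dominated by III (A: 10>7, B: 7>5, C: 11>7) and is removed.
Column's strategy IV is strictly dominated by I (A: 7>4, B: 7>3, C: 10>7) and is removed.
For Row, C strictly dominates B on the remaining columns (I: 11>4, III: 8>3); eliminate B.
Column's strategy I is strictly dominated by III (A: 10>7, C: 11>10) and is removed.
Row C is eliminated: A beats it against every remaining column (III: 10>8).
Among the remaining strategies, none is strictly dominated by another pure strategy of the same player, so the elimination stops.
Surviving strategies — Row: {A}; Column: {III}.

A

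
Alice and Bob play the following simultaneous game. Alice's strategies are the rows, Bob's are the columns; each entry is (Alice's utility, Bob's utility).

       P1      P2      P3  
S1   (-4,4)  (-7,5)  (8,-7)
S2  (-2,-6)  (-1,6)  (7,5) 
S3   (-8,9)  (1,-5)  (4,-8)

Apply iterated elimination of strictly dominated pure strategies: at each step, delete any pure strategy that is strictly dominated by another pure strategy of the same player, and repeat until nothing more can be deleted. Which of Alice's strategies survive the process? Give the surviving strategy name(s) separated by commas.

Bob's strategy P3 is strictly dominated by P2 (S1: 5>-7, S2: 6>5, S3: -5>-8) and is removed.
Alice's strategy S1 is strictly dominated by S2 (P1: -2>-4, P2: -1>-7) and is removed.
Among the remaining strategies, none is strictly dominated by another pure strategy of the same player, so the elimination stops.
Surviving strategies — Alice: {S2, S3}; Bob: {P1, P2}.

S2, S3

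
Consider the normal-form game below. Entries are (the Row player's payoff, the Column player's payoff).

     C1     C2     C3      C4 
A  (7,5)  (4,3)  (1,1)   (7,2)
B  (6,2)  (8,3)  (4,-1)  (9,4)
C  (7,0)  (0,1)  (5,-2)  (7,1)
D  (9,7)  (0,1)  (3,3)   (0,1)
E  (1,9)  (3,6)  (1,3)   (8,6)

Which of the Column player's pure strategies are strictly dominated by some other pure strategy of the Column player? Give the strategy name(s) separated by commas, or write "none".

Nothing dominates C1: C2 at A (5>3); C3 at A (5>1); C4 at A (5>2).
C2 is not dominated — it holds its own against C1 at B (3>2); C3 at A (3>1); C4 at A (3>2).
C1 strictly dominates C3 — A: 5>1, B: 2>-1, C: 0>-2, D: 7>3, E: 9>3.
C4 is not dominated — it holds its own against C1 at B (4>2); C2 at B (4>3); C3 at A (2>1).

C3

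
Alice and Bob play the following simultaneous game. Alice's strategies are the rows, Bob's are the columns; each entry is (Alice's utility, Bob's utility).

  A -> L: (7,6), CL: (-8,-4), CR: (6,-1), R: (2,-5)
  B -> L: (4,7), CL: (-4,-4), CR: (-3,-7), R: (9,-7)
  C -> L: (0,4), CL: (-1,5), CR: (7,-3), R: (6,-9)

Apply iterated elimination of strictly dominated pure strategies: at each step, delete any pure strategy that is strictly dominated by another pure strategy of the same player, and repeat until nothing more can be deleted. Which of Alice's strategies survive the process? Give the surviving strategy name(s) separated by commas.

For Bob, L strictly dominates CR on the remaining rows (A: 6>-1, B: 7>-7, C: 4>-3); eliminate CR.
Bob's strategy R is strictly dominated by L (A: 6>-5, B: 7>-7, C: 4>-9) and is removed.
Among the remaining strategies, none is strictly dominated by another pure strategy of the same player, so the elimination stops.
Surviving strategies — Alice: {A, B, C}; Bob: {L, CL}.

A, B, C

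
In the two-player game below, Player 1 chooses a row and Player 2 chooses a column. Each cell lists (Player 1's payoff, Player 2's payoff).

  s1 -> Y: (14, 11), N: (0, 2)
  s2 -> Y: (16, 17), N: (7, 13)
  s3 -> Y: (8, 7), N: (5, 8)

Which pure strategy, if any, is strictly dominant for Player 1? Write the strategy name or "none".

s2 vs s1: Y: 16>14, N: 7>0.
s2 vs s3: Y: 16>8, N: 7>5.
s2 strictly beats every other strategy against every opponent action, so it is strictly dominant.

s2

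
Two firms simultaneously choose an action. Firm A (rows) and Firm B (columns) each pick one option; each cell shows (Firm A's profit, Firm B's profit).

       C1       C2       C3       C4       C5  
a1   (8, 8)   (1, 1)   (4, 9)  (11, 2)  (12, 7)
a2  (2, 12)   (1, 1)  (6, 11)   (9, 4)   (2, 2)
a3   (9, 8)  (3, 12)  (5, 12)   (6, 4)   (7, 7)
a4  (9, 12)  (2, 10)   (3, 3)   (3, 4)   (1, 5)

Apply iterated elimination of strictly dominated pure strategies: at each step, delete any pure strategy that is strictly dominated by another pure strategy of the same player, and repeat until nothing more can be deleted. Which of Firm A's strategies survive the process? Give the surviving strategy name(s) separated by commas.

a2, a3, a4

Firm B's strategy C4 is strictly dominated by C1 (a1: 8>2, a2: 12>4, a3: 8>4, a4: 12>4) and is removed.
Column C5 is eliminated: C1 beats it against every remaining row (a1: 8>7, a2: 12>2, a3: 8>7, a4: 12>5).
For Firm A, a3 strictly dominates a1 on the remaining columns (C1: 9>8, C2: 3>1, C3: 5>4); eliminate a1.
Among the remaining strategies, none is strictly dominated by another pure strategy of the same player, so the elimination stops.
Surviving strategies — Firm A: {a2, a3, a4}; Firm B: {C1, C2, C3}.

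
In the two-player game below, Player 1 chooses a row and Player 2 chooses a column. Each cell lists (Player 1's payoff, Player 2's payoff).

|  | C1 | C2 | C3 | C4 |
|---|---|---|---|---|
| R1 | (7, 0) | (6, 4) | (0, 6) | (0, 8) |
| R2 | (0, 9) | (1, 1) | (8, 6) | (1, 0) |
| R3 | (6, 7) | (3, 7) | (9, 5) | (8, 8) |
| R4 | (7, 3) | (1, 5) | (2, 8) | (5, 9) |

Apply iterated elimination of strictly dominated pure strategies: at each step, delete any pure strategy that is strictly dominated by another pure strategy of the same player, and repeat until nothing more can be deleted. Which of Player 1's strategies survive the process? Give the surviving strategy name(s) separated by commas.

Player 1's strategy R2 is strictly dominated by R3 (C1: 6>0, C2: 3>1, C3: 9>8, C4: 8>1) and is removed.
For Player 2, C4 strictly dominates C1 on the remaining rows (R1: 8>0, R3: 8>7, R4: 9>3); eliminate C1.
Row R4 is eliminated: R3 beats it against every remaining column (C2: 3>1, C3: 9>2, C4: 8>5).
For Player 2, C4 strictly dominates C2 on the remaining rows (R1: 8>4, R3: 8>7); eliminate C2.
Player 1's strategy R1 is strictly dominated by R3 (C3: 9>0, C4: 8>0) and is removed.
For Player 2, C4 strictly dominates C3 on the remaining rows (R3: 8>5); eliminate C3.
Among the remaining strategies, none is strictly dominated by another pure strategy of the same player, so the elimination stops.
Surviving strategies — Player 1: {R3}; Player 2: {C4}.

R3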